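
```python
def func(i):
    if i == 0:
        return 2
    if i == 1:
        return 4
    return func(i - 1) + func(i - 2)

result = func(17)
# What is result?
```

Build up from base cases: func(0)=2, func(1)=4, func(2)=6, func(3)=10, func(4)=16, func(5)=26, func(6)=42, ..., func(17)=8362

Answer: 8362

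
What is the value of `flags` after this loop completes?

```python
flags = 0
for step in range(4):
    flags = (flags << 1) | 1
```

Build 4 consecutive 1-bits: 0b1111
`flags` takes the values: 0 → 1 → 3 → 7 → 15

Answer: 15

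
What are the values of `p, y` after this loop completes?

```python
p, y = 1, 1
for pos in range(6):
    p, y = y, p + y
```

Fibonacci: after 6 iterations
`p, y` takes the values: (1, 1) → (1, 2) → (2, 3) → (3, 5) → (5, 8) → (8, 13) → (13, 21)

Answer: 13, 21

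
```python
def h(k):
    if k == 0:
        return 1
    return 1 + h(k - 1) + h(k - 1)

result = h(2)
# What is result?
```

h(k) = 1 + 2·h(k-1), h(0)=1. Closed form: (1+1)·2^2 - 1 = 7.

Answer: 7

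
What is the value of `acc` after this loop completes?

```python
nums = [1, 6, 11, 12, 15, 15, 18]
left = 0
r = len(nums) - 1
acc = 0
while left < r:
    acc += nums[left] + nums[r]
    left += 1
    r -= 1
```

Sum of pairs from ends
`acc` takes the values: 0 → 19 → 40 → 66

Answer: 66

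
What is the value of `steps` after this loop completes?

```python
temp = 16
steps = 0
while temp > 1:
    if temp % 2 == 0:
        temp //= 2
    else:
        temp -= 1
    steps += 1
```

Steps to reduce 16 to 1
`steps` takes the values: 0 → 1 → 2 → 3 → 4

Answer: 4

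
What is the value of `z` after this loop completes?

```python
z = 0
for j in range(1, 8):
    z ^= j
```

XOR of 1 to 7
`z` takes the values: 0 → 1 → 3 → 0 → 4 → 1 → 7 → 0

Answer: 0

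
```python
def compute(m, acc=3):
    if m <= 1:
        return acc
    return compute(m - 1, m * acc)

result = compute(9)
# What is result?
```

Accumulator trace (n, acc): (9, 3) -> (8, 27) -> (7, 216) -> (6, 1512) -> (5, 9072) -> (4, 45360) -> (3, 181440) -> (2, 544320) -> (1, 1088640) -> return 1088640

Answer: 1088640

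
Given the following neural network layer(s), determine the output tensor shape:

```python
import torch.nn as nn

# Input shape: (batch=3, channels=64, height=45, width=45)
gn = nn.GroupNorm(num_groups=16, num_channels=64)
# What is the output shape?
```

Input: (3, 64, 45, 45) -> Output: (3, 64, 45, 45)

Answer: (3, 64, 45, 45)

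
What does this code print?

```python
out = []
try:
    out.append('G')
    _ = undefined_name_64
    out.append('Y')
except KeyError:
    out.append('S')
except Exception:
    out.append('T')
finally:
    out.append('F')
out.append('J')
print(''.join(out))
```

Execution trace: 'G' (try body) → 'T' (except Exception) → 'F' (finally) → 'J' (after the try/except). Output: GTFJ

Answer: GTFJ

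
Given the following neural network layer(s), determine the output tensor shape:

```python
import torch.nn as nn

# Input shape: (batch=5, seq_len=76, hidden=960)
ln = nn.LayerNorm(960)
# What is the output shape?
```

Input: (5, 76, 960) -> Output: (5, 76, 960)

Answer: (5, 76, 960)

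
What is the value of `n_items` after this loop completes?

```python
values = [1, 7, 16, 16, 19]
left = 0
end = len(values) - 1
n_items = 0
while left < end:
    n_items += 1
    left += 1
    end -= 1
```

Iterations until pointers meet (list length 5)
`n_items` takes the values: 0 → 1 → 2

Answer: 2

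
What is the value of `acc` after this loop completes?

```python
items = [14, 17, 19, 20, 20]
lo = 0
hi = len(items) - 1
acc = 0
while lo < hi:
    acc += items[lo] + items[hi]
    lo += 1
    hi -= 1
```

Sum of pairs from ends
`acc` takes the values: 0 → 34 → 71

Answer: 71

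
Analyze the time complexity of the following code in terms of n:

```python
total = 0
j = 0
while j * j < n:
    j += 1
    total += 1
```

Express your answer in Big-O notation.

Each loop level contributes: √n. Multiplying the contributions gives O(√n).

Answer: O(√n)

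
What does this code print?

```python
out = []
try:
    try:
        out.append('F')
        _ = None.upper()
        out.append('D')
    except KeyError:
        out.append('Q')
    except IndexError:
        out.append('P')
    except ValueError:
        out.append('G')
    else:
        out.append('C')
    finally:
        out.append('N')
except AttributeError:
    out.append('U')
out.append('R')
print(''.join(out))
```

Execution trace: 'F' (try body) → 'N' (finally) → 'U' (outer except AttributeError) → 'R' (after the try/except). Output: FNUR

Answer: FNUR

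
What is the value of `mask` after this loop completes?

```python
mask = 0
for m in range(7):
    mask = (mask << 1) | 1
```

Build 7 consecutive 1-bits: 0b1111111
`mask` takes the values: 0 → 1 → 3 → 7 → 15 → 31 → 63 → 127

Answer: 127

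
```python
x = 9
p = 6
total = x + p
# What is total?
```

Trace:
`x = 9` → x = 9
`p = 6` → p = 6
`total = x + p` → total = 15
So total = 15

Answer: 15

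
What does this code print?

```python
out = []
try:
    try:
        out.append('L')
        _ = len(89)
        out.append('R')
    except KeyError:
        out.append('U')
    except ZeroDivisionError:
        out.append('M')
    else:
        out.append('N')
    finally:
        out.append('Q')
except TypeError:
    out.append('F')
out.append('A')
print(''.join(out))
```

Execution trace: 'L' (try body) → 'Q' (finally) → 'F' (outer except TypeError) → 'A' (after the try/except). Output: LQFA

Answer: LQFA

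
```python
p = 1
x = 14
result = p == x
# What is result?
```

Trace:
`p = 1` → p = 1
`x = 14` → x = 14
`result = p == x` → result = False
So result = False

Answer: False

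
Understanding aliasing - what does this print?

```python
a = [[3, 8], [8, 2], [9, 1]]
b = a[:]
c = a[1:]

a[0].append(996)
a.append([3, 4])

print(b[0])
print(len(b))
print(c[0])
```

Key concept: slice with nested mutation.
Step by step:
`a = [[3, 8], [8, 2], [9, 1]]` → a = [[3, 8], [8, 2], [9, 1]]
`b = a[:]` → b = [[3, 8], [8, 2], [9, 1]]
`c = a[1:]` → c = [[8, 2], [9, 1]]
`a[0].append(996)` → a = [[3, 8, 996], [8, 2], [9, 1]]; b = [[3, 8, 996], [8, 2], [9, 1]]
`a.append([3, 4])` → a = [[3, 8, 996], [8, 2], [9, 1], [3, 4]]
`print(b[0])` → prints [3, 8, 996]
`print(len(b))` → prints 3
`print(c[0])` → prints [8, 2]

Answer:
[3, 8, 996]
3
[8, 2]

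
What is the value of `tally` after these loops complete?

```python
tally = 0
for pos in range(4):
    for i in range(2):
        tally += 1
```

4 * 2 = 8
`tally` takes the values: 0 → 1 → 2 → 3 → 4 → 5 → 6 → 7 → 8

Answer: 8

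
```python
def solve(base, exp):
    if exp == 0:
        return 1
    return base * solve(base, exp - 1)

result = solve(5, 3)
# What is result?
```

solve(5, 3) = 5 * 5 * 5 = 125

Answer: 125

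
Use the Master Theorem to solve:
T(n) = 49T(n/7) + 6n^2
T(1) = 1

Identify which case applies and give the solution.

a=49, b=7, f(n)=6n^2. log_7(49) = 2. Since c=2 = 2, Case 2 applies: T(n) = Θ(n^log_b(a) · log n) = O(n^2 log n).

Answer: O(n^2 log n) - Case 2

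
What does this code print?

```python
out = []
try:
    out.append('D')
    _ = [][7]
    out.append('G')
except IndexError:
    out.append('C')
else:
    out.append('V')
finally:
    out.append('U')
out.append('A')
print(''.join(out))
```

Execution trace: 'D' (try body) → 'C' (except IndexError) → 'U' (finally) → 'A' (after the try/except). Output: DCUA

Answer: DCUA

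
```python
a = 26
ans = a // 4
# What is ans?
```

Trace:
`a = 26` → a = 26
`ans = a // 4` → ans = 6
So ans = 6

Answer: 6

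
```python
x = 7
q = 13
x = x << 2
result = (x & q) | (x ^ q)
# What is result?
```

Trace:
`x = 7` → x = 7
`q = 13` → q = 13
`x = x << 2` → x = 28
`result = (x & q) | (x ^ q)` → result = 29
So result = 29

Answer: 29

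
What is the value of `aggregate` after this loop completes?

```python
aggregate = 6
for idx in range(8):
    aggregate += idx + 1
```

Start at 6, add 1 to 8 = 42
`aggregate` takes the values: 6 → 7 → 9 → 12 → 16 → 21 → 27 → 34 → 42

Answer: 42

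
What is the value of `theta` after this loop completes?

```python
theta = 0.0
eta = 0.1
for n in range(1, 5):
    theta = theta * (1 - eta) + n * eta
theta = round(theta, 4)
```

Moving average with lr=0.1
`theta` takes the values: 0.0 → 0.1 → 0.29 → 0.561 → 0.9049

Answer: 0.9049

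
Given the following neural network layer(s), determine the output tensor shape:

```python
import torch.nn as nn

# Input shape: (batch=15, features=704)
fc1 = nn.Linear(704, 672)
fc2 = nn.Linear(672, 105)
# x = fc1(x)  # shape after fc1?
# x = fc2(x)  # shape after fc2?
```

Input: (15, 704) -> after fc1: (15, 672) -> Output: (15, 105)

Answer: (15, 105)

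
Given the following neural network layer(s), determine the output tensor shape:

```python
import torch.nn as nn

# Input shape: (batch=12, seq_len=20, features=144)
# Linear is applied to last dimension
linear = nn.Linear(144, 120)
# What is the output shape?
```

Input: (12, 20, 144) -> Output: (12, 20, 120)

Answer: (12, 20, 120)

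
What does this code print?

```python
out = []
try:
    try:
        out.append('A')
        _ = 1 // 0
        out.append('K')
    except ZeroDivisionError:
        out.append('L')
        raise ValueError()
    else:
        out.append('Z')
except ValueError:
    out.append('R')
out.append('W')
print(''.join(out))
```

Execution trace: 'A' (inner try body) → 'L' (inner except ZeroDivisionError) → 'R' (outer except ValueError) → 'W' (after the try/except). Output: ALRW

Answer: ALRW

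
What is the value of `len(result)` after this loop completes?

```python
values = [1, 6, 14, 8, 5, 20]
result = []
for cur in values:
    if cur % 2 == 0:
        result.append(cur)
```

Count even numbers in [1, 6, 14, 8, 5, 20]
`result` takes the values: [] → [6] → [6, 14] → [6, 14, 8] → [6, 14, 8, 20]
So `len(result)` = 4

Answer: 4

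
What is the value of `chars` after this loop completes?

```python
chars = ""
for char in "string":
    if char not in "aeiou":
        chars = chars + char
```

Remove vowels from 'string'
`chars` takes the values: "" → "s" → "st" → "str" → "strn" → "strng"

Answer: "strng"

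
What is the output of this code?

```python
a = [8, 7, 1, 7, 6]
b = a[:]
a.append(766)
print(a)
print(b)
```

Key concept: slice [:] creates copy.
Step by step:
`a = [8, 7, 1, 7, 6]` → a = [8, 7, 1, 7, 6]
`b = a[:]` → b = [8, 7, 1, 7, 6]
`a.append(766)` → a = [8, 7, 1, 7, 6, 766]
`print(a)` → prints [8, 7, 1, 7, 6, 766]
`print(b)` → prints [8, 7, 1, 7, 6]

Answer:
[8, 7, 1, 7, 6, 766]
[8, 7, 1, 7, 6]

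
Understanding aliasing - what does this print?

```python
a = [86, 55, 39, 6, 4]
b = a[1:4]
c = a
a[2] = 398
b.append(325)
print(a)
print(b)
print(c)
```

Key concept: slice vs alias.
Step by step:
`a = [86, 55, 39, 6, 4]` → a = [86, 55, 39, 6, 4]
`b = a[1:4]` → b = [55, 39, 6]
`c = a` → c = [86, 55, 39, 6, 4] (same object as a)
`a[2] = 398` → a = [86, 55, 398, 6, 4] (same object as c); c = [86, 55, 398, 6, 4] (same object as a)
`b.append(325)` → b = [55, 39, 6, 325]
`print(a)` → prints [86, 55, 398, 6, 4]
`print(b)` → prints [55, 39, 6, 325]
`print(c)` → prints [86, 55, 398, 6, 4]

Answer:
[86, 55, 398, 6, 4]
[55, 39, 6, 325]
[86, 55, 398, 6, 4]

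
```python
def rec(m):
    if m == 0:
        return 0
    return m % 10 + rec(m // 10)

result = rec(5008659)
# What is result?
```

Sum of digits of 5008659: 9 + 5 + 6 + 8 + 0 + 0 + 5 = 33

Answer: 33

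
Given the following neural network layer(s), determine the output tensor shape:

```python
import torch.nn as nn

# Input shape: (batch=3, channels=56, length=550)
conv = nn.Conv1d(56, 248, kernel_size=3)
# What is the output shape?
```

Input: (3, 56, 550) -> Output: (3, 248, 548)

Answer: (3, 248, 548)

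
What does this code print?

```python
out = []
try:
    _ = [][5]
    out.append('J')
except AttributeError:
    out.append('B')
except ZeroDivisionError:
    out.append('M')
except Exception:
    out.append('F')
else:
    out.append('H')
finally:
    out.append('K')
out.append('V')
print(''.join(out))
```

Execution trace: 'F' (except Exception) → 'K' (finally) → 'V' (after the try/except). Output: FKV

Answer: FKV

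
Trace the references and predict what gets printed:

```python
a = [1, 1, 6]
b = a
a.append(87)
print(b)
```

Key concept: basic list aliasing.
Step by step:
`a = [1, 1, 6]` → a = [1, 1, 6]
`b = a` → b = [1, 1, 6] (same object as a)
`a.append(87)` → a = [1, 1, 6, 87] (same object as b); b = [1, 1, 6, 87] (same object as a)
`print(b)` → prints [1, 1, 6, 87]

Answer: [1, 1, 6, 87]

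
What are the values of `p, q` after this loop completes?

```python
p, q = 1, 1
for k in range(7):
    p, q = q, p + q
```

Fibonacci: after 7 iterations
`p, q` takes the values: (1, 1) → (1, 2) → (2, 3) → (3, 5) → (5, 8) → (8, 13) → (13, 21) → (21, 34)

Answer: 21, 34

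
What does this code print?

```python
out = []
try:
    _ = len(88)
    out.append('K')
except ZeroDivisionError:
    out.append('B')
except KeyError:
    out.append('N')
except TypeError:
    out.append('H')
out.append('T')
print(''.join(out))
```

Execution trace: 'H' (except TypeError) → 'T' (after the try/except). Output: HT

Answer: HT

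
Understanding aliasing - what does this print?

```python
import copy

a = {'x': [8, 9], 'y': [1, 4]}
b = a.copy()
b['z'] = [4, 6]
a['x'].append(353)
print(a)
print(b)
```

Key concept: shallow copy of dict with mutable values.
Step by step:
`a = {'x': [8, 9], 'y': [1, 4]}` → a = {'x': [8, 9], 'y': [1, 4]}
`b = a.copy()` → b = {'x': [8, 9], 'y': [1, 4]}
`b['z'] = [4, 6]` → b = {'x': [8, 9], 'y': [1, 4], 'z': [4, 6]}
`a['x'].append(353)` → a = {'x': [8, 9, 353], 'y': [1, 4]}; b = {'x': [8, 9, 353], 'y': [1, 4], 'z': [4, 6]}
`print(a)` → prints {'x': [8, 9, 353], 'y': [1, 4]}
`print(b)` → prints {'x': [8, 9, 353], 'y': [1, 4], 'z': [4, 6]}

Answer:
{'x': [8, 9, 353], 'y': [1, 4]}
{'x': [8, 9, 353], 'y': [1, 4], 'z': [4, 6]}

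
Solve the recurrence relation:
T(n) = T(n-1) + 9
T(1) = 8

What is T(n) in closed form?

Unrolling: T(n) = T(1) + 9·(n-1) = 8 + 9(n-1) = 9n - 1.

Answer: T(n) = 9n - 1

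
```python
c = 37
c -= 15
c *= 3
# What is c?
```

Trace:
`c = 37` → c = 37
`c -= 15` → c = 22
`c *= 3` → c = 66
So c = 66

Answer: 66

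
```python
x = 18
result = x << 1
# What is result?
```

Trace:
`x = 18` → x = 18
`result = x << 1` → result = 36
So result = 36

Answer: 36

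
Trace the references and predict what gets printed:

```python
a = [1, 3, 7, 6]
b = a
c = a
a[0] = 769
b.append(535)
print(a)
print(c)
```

Key concept: multiple aliases.
Step by step:
`a = [1, 3, 7, 6]` → a = [1, 3, 7, 6]
`b = a` → b = [1, 3, 7, 6] (same object as a)
`c = a` → c = [1, 3, 7, 6] (same object as a, b)
`a[0] = 769` → a = [769, 3, 7, 6] (same object as b, c); b = [769, 3, 7, 6] (same object as a, c); c = [769, 3, 7, 6] (same object as a, b)
`b.append(535)` → a = [769, 3, 7, 6, 535] (same object as b, c); b = [769, 3, 7, 6, 535] (same object as a, c); c = [769, 3, 7, 6, 535] (same object as a, b)
`print(a)` → prints [769, 3, 7, 6, 535]
`print(c)` → prints [769, 3, 7, 6, 535]

Answer:
[769, 3, 7, 6, 535]
[769, 3, 7, 6, 535]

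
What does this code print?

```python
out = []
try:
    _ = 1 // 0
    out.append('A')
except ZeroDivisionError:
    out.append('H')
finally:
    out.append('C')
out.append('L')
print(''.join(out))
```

Execution trace: 'H' (except ZeroDivisionError) → 'C' (finally) → 'L' (after the try/except). Output: HCL

Answer: HCL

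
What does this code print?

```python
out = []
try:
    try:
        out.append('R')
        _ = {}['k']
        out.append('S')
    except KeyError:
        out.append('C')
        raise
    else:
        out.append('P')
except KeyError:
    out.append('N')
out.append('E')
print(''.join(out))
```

Execution trace: 'R' (inner try body) → 'C' (inner except KeyError) → 'N' (outer except KeyError) → 'E' (after the try/except). Output: RCNE

Answer: RCNE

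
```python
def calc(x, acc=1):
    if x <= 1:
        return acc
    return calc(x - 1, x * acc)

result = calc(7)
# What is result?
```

Accumulator trace (n, acc): (7, 1) -> (6, 7) -> (5, 42) -> (4, 210) -> (3, 840) -> (2, 2520) -> (1, 5040) -> return 5040

Answer: 5040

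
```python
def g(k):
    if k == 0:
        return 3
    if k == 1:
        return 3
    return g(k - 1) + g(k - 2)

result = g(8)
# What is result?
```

Build up from base cases: g(0)=3, g(1)=3, g(2)=6, g(3)=9, g(4)=15, g(5)=24, g(6)=39, ..., g(8)=102

Answer: 102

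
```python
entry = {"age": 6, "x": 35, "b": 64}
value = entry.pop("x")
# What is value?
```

Trace:
`entry = {"age": 6, "x": 35, "b": 64}` → entry = {'age': 6, 'x': 35, 'b': 64}
`value = entry.pop("x")` → entry = {'age': 6, 'b': 64}; value = 35
So value = 35

Answer: 35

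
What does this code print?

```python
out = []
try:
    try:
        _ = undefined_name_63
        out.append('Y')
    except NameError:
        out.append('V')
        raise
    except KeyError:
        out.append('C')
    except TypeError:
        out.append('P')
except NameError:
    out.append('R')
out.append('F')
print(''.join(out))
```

Execution trace: 'V' (inner except NameError) → 'R' (outer except NameError) → 'F' (after the try/except). Output: VRF

Answer: VRF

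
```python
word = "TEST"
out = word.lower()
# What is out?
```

Trace:
`word = "TEST"` → word = 'TEST'
`out = word.lower()` → out = 'test'
So out = 'test'

Answer: 'test'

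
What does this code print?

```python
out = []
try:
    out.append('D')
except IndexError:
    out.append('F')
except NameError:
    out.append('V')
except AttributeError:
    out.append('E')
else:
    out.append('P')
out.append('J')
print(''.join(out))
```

Execution trace: 'D' (try body, no exception) → 'P' (else) → 'J' (after the try/except). Output: DPJ

Answer: DPJ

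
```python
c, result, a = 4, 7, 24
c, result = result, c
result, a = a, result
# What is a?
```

Trace:
`c, result, a = 4, 7, 24` → c = 4; result = 7; a = 24
`c, result = result, c` → c = 7; result = 4
`result, a = a, result` → result = 24; a = 4
So a = 4

Answer: 4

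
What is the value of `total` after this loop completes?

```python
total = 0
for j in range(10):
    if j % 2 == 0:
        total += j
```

Sum of even numbers 0 to 9
`total` takes the values: 0 → 2 → 6 → 12 → 20

Answer: 20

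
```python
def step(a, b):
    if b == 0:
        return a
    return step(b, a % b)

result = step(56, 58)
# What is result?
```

step(56, 58) -> step(58, 56) -> step(56, 2) -> step(2, 0) -> 2

Answer: 2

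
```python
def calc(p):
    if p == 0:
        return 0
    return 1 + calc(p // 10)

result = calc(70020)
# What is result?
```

Count of digits of 70020: 5

Answer: 5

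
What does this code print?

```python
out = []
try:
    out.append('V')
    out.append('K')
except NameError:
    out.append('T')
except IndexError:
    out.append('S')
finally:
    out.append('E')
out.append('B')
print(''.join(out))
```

Execution trace: 'V' (try body) → 'K' (try body, no exception) → 'E' (finally) → 'B' (after the try/except). Output: VKEB

Answer: VKEB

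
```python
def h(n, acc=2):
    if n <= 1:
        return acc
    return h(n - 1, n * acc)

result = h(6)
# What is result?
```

Accumulator trace (n, acc): (6, 2) -> (5, 12) -> (4, 60) -> (3, 240) -> (2, 720) -> (1, 1440) -> return 1440

Answer: 1440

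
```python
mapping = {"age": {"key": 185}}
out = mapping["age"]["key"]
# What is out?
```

Trace:
`mapping = {"age": {"key": 185}}` → mapping = {'age': {'key': 185}}
`out = mapping["age"]["key"]` → out = 185
So out = 185

Answer: 185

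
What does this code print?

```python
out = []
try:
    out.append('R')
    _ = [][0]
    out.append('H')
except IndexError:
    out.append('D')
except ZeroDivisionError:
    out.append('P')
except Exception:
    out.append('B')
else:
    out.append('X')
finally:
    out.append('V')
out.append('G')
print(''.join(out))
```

Execution trace: 'R' (try body) → 'D' (except IndexError) → 'V' (finally) → 'G' (after the try/except). Output: RDVG

Answer: RDVG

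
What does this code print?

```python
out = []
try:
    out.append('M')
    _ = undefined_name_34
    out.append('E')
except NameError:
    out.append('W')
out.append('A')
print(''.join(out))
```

Execution trace: 'M' (try body) → 'W' (except NameError) → 'A' (after the try/except). Output: MWA

Answer: MWA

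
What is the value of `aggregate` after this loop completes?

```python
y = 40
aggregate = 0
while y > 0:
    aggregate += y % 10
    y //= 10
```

Sum digits of 40
`aggregate` takes the values: 0 → 4

Answer: 4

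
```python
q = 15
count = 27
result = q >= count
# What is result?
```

Trace:
`q = 15` → q = 15
`count = 27` → count = 27
`result = q >= count` → result = False
So result = False

Answer: False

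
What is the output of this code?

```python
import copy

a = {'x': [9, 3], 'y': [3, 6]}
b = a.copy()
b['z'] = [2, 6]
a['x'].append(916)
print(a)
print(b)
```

Key concept: shallow copy of dict with mutable values.
Step by step:
`a = {'x': [9, 3], 'y': [3, 6]}` → a = {'x': [9, 3], 'y': [3, 6]}
`b = a.copy()` → b = {'x': [9, 3], 'y': [3, 6]}
`b['z'] = [2, 6]` → b = {'x': [9, 3], 'y': [3, 6], 'z': [2, 6]}
`a['x'].append(916)` → a = {'x': [9, 3, 916], 'y': [3, 6]}; b = {'x': [9, 3, 916], 'y': [3, 6], 'z': [2, 6]}
`print(a)` → prints {'x': [9, 3, 916], 'y': [3, 6]}
`print(b)` → prints {'x': [9, 3, 916], 'y': [3, 6], 'z': [2, 6]}

Answer:
{'x': [9, 3, 916], 'y': [3, 6]}
{'x': [9, 3, 916], 'y': [3, 6], 'z': [2, 6]}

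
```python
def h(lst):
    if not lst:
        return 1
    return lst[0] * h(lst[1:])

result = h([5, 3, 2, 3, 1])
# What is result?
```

Product over [5, 3, 2, 3, 1] = 5 * 3 * 2 * 3 * 1 = 90

Answer: 90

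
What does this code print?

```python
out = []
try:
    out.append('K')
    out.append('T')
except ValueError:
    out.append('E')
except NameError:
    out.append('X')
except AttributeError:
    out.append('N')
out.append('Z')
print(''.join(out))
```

Execution trace: 'K' (try body) → 'T' (try body, no exception) → 'Z' (after the try/except). Output: KTZ

Answer: KTZ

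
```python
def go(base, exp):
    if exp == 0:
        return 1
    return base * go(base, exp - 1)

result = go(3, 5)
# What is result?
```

go(3, 5) = 3 * 3 * 3 * 3 * 3 = 243

Answer: 243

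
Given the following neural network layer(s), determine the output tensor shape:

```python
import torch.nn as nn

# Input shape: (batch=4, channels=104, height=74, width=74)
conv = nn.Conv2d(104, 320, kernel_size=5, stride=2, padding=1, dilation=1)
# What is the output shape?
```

Input: (4, 104, 74, 74) -> Output: (4, 320, 36, 36)

Answer: (4, 320, 36, 36)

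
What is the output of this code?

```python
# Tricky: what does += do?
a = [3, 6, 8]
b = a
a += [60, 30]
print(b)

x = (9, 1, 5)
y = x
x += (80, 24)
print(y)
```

Key concept: += behavior differs for mutable vs immutable.
Step by step:
`a = [3, 6, 8]` → a = [3, 6, 8]
`b = a` → b = [3, 6, 8] (same object as a)
`a += [60, 30]` → a = [3, 6, 8, 60, 30] (same object as b); b = [3, 6, 8, 60, 30] (same object as a)
`print(b)` → prints [3, 6, 8, 60, 30]
`x = (9, 1, 5)` → x = (9, 1, 5)
`y = x` → y = (9, 1, 5)
`x += (80, 24)` → x = (9, 1, 5, 80, 24)
`print(y)` → prints (9, 1, 5)

Answer:
[3, 6, 8, 60, 30]
(9, 1, 5)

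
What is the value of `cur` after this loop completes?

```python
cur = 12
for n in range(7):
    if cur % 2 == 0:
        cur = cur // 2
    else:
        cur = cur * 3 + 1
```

Collatz-style transformation from 12
`cur` takes the values: 12 → 6 → 3 → 10 → 5 → 16 → 8 → 4

Answer: 4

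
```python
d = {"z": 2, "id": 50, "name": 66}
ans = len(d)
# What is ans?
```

Trace:
`d = {"z": 2, "id": 50, "name": 66}` → d = {'z': 2, 'id': 50, 'name': 66}
`ans = len(d)` → ans = 3
So ans = 3

Answer: 3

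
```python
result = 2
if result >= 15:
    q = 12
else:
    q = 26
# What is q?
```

Trace:
`result = 2` → result = 2
`if result >= 15: ...` → result >= 15 is False, take else branch → q = 26
So q = 26

Answer: 26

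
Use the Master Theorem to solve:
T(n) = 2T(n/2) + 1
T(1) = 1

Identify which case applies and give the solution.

a=2, b=2, f(n)=1. log_2(2) = 1. Since c=0 < 1, Case 1 applies: T(n) = Θ(n^log_b(a)) = O(n).

Answer: O(n) - Case 1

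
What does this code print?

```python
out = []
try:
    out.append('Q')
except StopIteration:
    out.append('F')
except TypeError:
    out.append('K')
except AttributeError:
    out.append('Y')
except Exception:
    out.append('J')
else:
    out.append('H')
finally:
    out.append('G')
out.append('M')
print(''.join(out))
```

Execution trace: 'Q' (try body, no exception) → 'H' (else) → 'G' (finally) → 'M' (after the try/except). Output: QHGM

Answer: QHGM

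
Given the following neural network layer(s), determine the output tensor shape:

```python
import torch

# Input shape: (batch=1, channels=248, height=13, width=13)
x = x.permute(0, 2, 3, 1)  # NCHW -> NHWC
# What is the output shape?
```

Input: (1, 248, 13, 13) -> Output: (1, 13, 13, 248)

Answer: (1, 13, 13, 248)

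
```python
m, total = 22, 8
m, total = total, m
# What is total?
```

Trace:
`m, total = 22, 8` → m = 22; total = 8
`m, total = total, m` → m = 8; total = 22
So total = 22

Answer: 22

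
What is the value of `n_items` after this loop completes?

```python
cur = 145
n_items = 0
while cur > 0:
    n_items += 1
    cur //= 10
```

Count digits by repeated division by 10
`n_items` takes the values: 0 → 1 → 2 → 3

Answer: 3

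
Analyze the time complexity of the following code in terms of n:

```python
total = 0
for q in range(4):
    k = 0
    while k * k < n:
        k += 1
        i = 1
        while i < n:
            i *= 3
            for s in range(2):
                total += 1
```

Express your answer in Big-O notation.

Each loop level contributes: 1 × √n × log n × 1. Multiplying the contributions gives O(√n log n).

Answer: O(√n log n)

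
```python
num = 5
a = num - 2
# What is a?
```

Trace:
`num = 5` → num = 5
`a = num - 2` → a = 3
So a = 3

Answer: 3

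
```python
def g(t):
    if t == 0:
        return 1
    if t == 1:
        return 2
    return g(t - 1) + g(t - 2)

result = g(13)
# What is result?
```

Build up from base cases: g(0)=1, g(1)=2, g(2)=3, g(3)=5, g(4)=8, g(5)=13, g(6)=21, ..., g(13)=610

Answer: 610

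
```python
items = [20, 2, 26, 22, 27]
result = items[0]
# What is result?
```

Trace:
`items = [20, 2, 26, 22, 27]` → items = [20, 2, 26, 22, 27]
`result = items[0]` → result = 20
So result = 20

Answer: 20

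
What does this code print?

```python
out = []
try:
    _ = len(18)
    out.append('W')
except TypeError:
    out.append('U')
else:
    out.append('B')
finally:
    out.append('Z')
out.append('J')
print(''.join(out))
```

Execution trace: 'U' (except TypeError) → 'Z' (finally) → 'J' (after the try/except). Output: UZJ

Answer: UZJ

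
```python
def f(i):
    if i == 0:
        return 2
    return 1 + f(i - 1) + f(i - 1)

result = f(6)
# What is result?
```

f(i) = 1 + 2·f(i-1), f(0)=2. Closed form: (2+1)·2^6 - 1 = 191.

Answer: 191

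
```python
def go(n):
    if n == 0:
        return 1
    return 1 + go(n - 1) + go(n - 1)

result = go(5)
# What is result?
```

go(n) = 1 + 2·go(n-1), go(0)=1. Closed form: (1+1)·2^5 - 1 = 63.

Answer: 63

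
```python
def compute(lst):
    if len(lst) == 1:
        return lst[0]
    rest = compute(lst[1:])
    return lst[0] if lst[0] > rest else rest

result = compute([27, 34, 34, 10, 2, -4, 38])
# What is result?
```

Recursive max over [27, 34, 34, 10, 2, -4, 38] = 38

Answer: 38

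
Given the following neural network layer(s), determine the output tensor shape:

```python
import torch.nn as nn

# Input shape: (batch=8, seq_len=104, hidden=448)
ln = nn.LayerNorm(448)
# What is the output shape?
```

Input: (8, 104, 448) -> Output: (8, 104, 448)

Answer: (8, 104, 448)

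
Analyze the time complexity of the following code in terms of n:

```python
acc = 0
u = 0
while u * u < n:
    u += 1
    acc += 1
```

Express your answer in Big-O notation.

Each loop level contributes: √n. Multiplying the contributions gives O(√n).

Answer: O(√n)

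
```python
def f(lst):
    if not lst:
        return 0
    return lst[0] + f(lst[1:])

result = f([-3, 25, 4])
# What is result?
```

(-3) + 25 + 4 + 0 = 26

Answer: 26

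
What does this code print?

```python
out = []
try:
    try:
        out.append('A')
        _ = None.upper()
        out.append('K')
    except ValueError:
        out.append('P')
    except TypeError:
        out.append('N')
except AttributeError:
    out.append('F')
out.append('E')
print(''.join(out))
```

Execution trace: 'A' (try body) → 'F' (outer except AttributeError) → 'E' (after the try/except). Output: AFE

Answer: AFE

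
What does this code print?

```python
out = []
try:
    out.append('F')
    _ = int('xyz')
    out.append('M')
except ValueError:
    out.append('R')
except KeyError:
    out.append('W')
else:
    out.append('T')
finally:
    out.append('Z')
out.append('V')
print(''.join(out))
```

Execution trace: 'F' (try body) → 'R' (except ValueError) → 'Z' (finally) → 'V' (after the try/except). Output: FRZV

Answer: FRZV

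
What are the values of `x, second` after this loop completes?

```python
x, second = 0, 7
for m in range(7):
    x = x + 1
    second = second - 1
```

x goes 0→7, second goes 7→0
`x, second` takes the values: (0, 7) → (1, 7) → (1, 6) → (2, 6) → (2, 5) → (3, 5) → (3, 4) → (4, 4) → (4, 3) → (5, 3) → (5, 2) → (6, 2) → (6, 1) → (7, 1) → (7, 0)

Answer: 7, 0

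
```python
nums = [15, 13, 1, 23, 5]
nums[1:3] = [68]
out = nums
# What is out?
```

Trace:
`nums = [15, 13, 1, 23, 5]` → nums = [15, 13, 1, 23, 5]
`nums[1:3] = [68]` → nums = [15, 68, 23, 5]
`out = nums` → out = [15, 68, 23, 5]
So out = [15, 68, 23, 5]

Answer: [15, 68, 23, 5]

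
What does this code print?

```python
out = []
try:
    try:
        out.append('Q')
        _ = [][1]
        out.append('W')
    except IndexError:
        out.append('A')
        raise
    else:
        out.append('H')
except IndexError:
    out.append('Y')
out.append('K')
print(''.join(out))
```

Execution trace: 'Q' (inner try body) → 'A' (inner except IndexError) → 'Y' (outer except IndexError) → 'K' (after the try/except). Output: QAYK

Answer: QAYK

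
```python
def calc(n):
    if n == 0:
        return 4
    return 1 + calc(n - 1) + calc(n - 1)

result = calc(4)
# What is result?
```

calc(n) = 1 + 2·calc(n-1), calc(0)=4. Closed form: (4+1)·2^4 - 1 = 79.

Answer: 79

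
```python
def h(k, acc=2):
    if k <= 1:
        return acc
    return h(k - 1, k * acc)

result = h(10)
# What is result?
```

Accumulator trace (n, acc): (10, 2) -> (9, 20) -> (8, 180) -> (7, 1440) -> (6, 10080) -> (5, 60480) -> (4, 302400) -> (3, 1209600) -> (2, 3628800) -> (1, 7257600) -> return 7257600

Answer: 7257600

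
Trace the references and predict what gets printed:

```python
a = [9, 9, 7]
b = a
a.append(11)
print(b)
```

Key concept: basic list aliasing.
Step by step:
`a = [9, 9, 7]` → a = [9, 9, 7]
`b = a` → b = [9, 9, 7] (same object as a)
`a.append(11)` → a = [9, 9, 7, 11] (same object as b); b = [9, 9, 7, 11] (same object as a)
`print(b)` → prints [9, 9, 7, 11]

Answer: [9, 9, 7, 11]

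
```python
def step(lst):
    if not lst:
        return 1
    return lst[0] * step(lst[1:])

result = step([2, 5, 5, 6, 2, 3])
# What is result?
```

Product over [2, 5, 5, 6, 2, 3] = 2 * 5 * 5 * 6 * 2 * 3 = 1800

Answer: 1800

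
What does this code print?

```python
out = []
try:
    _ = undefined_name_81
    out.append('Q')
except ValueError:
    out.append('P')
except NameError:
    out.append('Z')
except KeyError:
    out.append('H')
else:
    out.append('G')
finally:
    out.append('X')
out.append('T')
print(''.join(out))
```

Execution trace: 'Z' (except NameError) → 'X' (finally) → 'T' (after the try/except). Output: ZXT

Answer: ZXT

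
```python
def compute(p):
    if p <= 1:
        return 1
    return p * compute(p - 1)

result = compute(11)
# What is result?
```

compute(11) = 11 * 10 * 9 * 8 * 7 * 6 * 5 * 4 * 3 * 2 * 1 = 39916800

Answer: 39916800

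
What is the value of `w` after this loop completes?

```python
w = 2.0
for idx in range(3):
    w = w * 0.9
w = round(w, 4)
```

Exponential decay: 2.0 * 0.9^3
`w` takes the values: 2.0 → 1.8 → 1.62 → 1.458

Answer: 1.458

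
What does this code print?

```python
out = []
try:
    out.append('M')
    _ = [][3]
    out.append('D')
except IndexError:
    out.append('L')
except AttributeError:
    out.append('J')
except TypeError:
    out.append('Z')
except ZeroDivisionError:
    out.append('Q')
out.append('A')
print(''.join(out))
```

Execution trace: 'M' (try body) → 'L' (except IndexError) → 'A' (after the try/except). Output: MLA

Answer: MLA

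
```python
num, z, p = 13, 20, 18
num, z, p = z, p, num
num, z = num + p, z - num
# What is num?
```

Trace:
`num, z, p = 13, 20, 18` → num = 13; z = 20; p = 18
`num, z, p = z, p, num` → num = 20; z = 18; p = 13
`num, z = num + p, z - num` → num = 33; z = -2
So num = 33

Answer: 33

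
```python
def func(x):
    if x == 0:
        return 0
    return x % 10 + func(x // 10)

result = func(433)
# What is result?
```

Sum of digits of 433: 3 + 3 + 4 = 10

Answer: 10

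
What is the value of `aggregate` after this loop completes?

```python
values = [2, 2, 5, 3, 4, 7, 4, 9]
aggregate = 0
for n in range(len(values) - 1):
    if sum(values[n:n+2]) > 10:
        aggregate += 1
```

Count windows with sum > 10
`aggregate` takes the values: 0 → 1 → 2 → 3

Answer: 3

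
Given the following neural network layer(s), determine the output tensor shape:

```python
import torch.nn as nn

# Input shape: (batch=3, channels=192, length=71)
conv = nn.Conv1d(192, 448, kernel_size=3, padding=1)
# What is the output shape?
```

Input: (3, 192, 71) -> Output: (3, 448, 71)

Answer: (3, 448, 71)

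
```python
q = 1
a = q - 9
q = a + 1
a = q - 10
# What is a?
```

Trace:
`q = 1` → q = 1
`a = q - 9` → a = -8
`q = a + 1` → q = -7
`a = q - 10` → a = -17
So a = -17

Answer: -17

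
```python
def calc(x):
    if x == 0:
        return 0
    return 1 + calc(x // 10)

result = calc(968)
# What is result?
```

Count of digits of 968: 3

Answer: 3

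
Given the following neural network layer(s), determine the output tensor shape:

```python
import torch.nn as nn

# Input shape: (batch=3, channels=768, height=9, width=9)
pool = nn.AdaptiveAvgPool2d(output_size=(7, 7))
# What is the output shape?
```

Input: (3, 768, 9, 9) -> Output: (3, 768, 7, 7)

Answer: (3, 768, 7, 7)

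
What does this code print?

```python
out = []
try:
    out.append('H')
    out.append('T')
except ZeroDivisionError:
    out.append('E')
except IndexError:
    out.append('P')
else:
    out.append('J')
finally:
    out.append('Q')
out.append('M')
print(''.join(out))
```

Execution trace: 'H' (try body) → 'T' (try body, no exception) → 'J' (else) → 'Q' (finally) → 'M' (after the try/except). Output: HTJQM

Answer: HTJQM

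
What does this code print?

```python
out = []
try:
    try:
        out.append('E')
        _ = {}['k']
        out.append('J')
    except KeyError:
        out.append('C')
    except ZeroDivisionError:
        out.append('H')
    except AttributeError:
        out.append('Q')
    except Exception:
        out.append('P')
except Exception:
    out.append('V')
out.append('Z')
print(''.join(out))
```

Execution trace: 'E' (inner try body) → 'C' (inner except KeyError) → 'Z' (after the try/except). Output: ECZ

Answer: ECZ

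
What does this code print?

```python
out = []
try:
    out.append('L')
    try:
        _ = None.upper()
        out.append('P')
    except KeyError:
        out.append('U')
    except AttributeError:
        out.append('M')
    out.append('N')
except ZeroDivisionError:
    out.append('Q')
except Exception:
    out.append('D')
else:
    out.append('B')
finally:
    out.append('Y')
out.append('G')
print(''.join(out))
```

Execution trace: 'L' (try body) → 'M' (inner except AttributeError) → 'N' (try body, no exception) → 'B' (else) → 'Y' (finally) → 'G' (after the try/except). Output: LMNBYG

Answer: LMNBYG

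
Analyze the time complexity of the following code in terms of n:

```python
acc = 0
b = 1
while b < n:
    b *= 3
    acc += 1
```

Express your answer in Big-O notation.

Each loop level contributes: log n. Multiplying the contributions gives O(log n).

Answer: O(log n)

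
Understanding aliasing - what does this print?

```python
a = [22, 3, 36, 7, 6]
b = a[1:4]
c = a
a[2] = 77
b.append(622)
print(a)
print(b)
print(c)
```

Key concept: slice vs alias.
Step by step:
`a = [22, 3, 36, 7, 6]` → a = [22, 3, 36, 7, 6]
`b = a[1:4]` → b = [3, 36, 7]
`c = a` → c = [22, 3, 36, 7, 6] (same object as a)
`a[2] = 77` → a = [22, 3, 77, 7, 6] (same object as c); c = [22, 3, 77, 7, 6] (same object as a)
`b.append(622)` → b = [3, 36, 7, 622]
`print(a)` → prints [22, 3, 77, 7, 6]
`print(b)` → prints [3, 36, 7, 622]
`print(c)` → prints [22, 3, 77, 7, 6]

Answer:
[22, 3, 77, 7, 6]
[3, 36, 7, 622]
[22, 3, 77, 7, 6]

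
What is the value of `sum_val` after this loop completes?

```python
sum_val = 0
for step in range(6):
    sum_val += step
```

Sum of 0 to 5 = 15
`sum_val` takes the values: 0 → 1 → 3 → 6 → 10 → 15

Answer: 15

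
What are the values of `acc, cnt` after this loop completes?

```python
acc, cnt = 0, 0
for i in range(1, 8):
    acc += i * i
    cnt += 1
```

Sum of squares and count
`acc, cnt` takes the values: (0, 0) → (1, 0) → (1, 1) → (5, 1) → (5, 2) → (14, 2) → (14, 3) → (30, 3) → (30, 4) → (55, 4) → (55, 5) → (91, 5) → (91, 6) → (140, 6) → (140, 7)

Answer: 140, 7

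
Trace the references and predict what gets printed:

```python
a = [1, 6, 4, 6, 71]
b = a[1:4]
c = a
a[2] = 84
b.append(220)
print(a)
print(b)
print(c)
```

Key concept: slice vs alias.
Step by step:
`a = [1, 6, 4, 6, 71]` → a = [1, 6, 4, 6, 71]
`b = a[1:4]` → b = [6, 4, 6]
`c = a` → c = [1, 6, 4, 6, 71] (same object as a)
`a[2] = 84` → a = [1, 6, 84, 6, 71] (same object as c); c = [1, 6, 84, 6, 71] (same object as a)
`b.append(220)` → b = [6, 4, 6, 220]
`print(a)` → prints [1, 6, 84, 6, 71]
`print(b)` → prints [6, 4, 6, 220]
`print(c)` → prints [1, 6, 84, 6, 71]

Answer:
[1, 6, 84, 6, 71]
[6, 4, 6, 220]
[1, 6, 84, 6, 71]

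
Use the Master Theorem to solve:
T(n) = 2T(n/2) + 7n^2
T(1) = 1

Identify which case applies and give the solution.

a=2, b=2, f(n)=7n^2. log_2(2) = 1. Since c=2 > 1 and the regularity condition holds (2(n/2)^2 = (2/2^2)n^2 with 2/2^2 < 1), Case 3 applies: T(n) = Θ(f(n)) = O(n^2).

Answer: O(n^2) - Case 3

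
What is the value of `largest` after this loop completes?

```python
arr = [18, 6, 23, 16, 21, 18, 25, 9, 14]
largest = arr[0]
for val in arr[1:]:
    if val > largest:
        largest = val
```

Maximum of [18, 6, 23, 16, 21, 18, 25, 9, 14]
`largest` takes the values: 18 → 23 → 25

Answer: 25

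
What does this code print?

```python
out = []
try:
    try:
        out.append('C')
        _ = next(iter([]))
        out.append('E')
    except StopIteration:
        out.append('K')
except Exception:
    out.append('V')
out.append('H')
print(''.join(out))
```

Execution trace: 'C' (inner try body) → 'K' (inner except StopIteration) → 'H' (after the try/except). Output: CKH

Answer: CKH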